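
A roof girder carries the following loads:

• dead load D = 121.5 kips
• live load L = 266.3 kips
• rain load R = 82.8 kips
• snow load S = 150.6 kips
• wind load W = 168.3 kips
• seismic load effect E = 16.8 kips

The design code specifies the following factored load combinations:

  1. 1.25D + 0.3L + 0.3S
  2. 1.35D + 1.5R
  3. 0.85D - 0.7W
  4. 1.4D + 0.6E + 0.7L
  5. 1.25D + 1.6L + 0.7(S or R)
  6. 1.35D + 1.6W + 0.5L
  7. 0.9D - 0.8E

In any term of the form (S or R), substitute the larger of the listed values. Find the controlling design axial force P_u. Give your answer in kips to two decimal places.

683.38 kips

(S or R) → S = 150.6 kips.
1. 1.25(121.5) + 0.3(266.3) + 0.3(150.6) = 151.88 + 79.89 + 45.18 = 276.95
2. 1.35(121.5) + 1.5(82.8) = 164.03 + 124.20 = 288.23
3. 0.85(121.5) - 0.7(168.3) = -14.54
4. 1.4(121.5) + 0.6(16.8) + 0.7(266.3) = 170.10 + 10.08 + 186.41 = 366.59
5. 1.25(121.5) + 1.6(266.3) + 0.7(150.6) = 151.88 + 426.08 + 105.42 = 683.38
6. 1.35(121.5) + 1.6(168.3) + 0.5(266.3) = 164.03 + 269.28 + 133.15 = 566.46
7. 0.9(121.5) - 0.8(16.8) = 109.35 - 13.44 = 95.91
Combination 5 governs: P_u = 683.38 kips.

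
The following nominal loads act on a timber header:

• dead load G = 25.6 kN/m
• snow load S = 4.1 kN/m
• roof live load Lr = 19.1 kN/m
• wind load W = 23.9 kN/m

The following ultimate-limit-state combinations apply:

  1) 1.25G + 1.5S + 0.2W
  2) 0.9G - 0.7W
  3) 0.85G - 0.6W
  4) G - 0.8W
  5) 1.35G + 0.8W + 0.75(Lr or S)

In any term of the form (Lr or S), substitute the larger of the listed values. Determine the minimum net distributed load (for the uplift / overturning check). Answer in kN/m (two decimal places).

6.31 kN/m

(Lr or S) → Lr = 19.1 kN/m.
1) 1.25(25.6) + 1.5(4.1) + 0.2(23.9) = 42.93
2) 0.9(25.6) - 0.7(23.9) = 6.31
3) 0.85(25.6) - 0.6(23.9) = 7.42
4) 1.0(25.6) - 0.8(23.9) = 6.48
5) 1.35(25.6) + 0.8(23.9) + 0.75(19.1) = 68.01
Combination 2 gives the minimum: 6.31 kN/m.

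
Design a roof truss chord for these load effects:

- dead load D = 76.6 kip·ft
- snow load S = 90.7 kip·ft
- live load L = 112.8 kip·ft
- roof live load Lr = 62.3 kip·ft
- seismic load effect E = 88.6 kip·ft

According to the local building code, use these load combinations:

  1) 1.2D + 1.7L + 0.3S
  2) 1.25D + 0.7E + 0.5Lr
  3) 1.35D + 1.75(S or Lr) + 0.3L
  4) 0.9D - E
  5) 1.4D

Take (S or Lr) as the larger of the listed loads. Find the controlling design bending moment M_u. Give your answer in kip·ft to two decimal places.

(S or Lr) → S = 90.7 kip·ft.
1) 1.2(76.6) + 1.7(112.8) + 0.3(90.7) = 310.89
2) 1.25(76.6) + 0.7(88.6) + 0.5(62.3) = 188.92
3) 1.35(76.6) + 1.75(90.7) + 0.3(112.8) = 295.98
4) 0.9(76.6) - 1.0(88.6) = -19.66
5) 1.4(76.6) = 107.24
Maximum is from combination 1.

310.89 kip·ft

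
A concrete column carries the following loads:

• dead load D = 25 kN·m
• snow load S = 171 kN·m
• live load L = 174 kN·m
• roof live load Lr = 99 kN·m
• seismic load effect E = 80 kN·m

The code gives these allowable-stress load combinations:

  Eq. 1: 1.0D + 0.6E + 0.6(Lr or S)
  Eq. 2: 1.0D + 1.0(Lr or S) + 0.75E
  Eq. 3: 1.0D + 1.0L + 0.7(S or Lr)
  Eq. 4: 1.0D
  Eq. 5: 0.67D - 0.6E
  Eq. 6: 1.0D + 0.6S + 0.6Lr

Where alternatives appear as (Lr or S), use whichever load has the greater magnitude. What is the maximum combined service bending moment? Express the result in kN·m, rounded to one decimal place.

(Lr or S) → S = 171 kN·m; (S or Lr) → S = 171 kN·m.
Eq. 1: 1.0(25) + 0.6(80) + 0.6(171) = 175.6
Eq. 2: 1.0(25) + 1.0(171) + 0.75(80) = 256.0
Eq. 3: 1.0(25) + 1.0(174) + 0.7(171) = 318.7
Eq. 4: 1.0(25) = 25.0
Eq. 5: 0.67(25) - 0.6(80) = -31.3
Eq. 6: 1.0(25) + 0.6(171) + 0.6(99) = 187.0
The controlling combination is 3, giving 318.7 kN·m.

318.7 kN·m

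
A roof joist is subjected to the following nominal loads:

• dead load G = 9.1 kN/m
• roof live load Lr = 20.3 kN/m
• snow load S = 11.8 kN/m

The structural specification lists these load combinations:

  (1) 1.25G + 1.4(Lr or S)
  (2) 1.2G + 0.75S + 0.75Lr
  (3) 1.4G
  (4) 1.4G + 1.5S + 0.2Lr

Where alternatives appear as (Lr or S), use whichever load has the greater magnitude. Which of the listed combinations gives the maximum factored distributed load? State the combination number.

Combination 1

(Lr or S) → Lr = 20.3 kN/m.
(1) 1.25(9.1) + 1.4(20.3) = 39.80
(2) 1.2(9.1) + 0.75(11.8) + 0.75(20.3) = 35.00
(3) 1.4(9.1) = 12.74
(4) 1.4(9.1) + 1.5(11.8) + 0.2(20.3) = 34.50
The largest value is 39.80 kN/m from combination 1.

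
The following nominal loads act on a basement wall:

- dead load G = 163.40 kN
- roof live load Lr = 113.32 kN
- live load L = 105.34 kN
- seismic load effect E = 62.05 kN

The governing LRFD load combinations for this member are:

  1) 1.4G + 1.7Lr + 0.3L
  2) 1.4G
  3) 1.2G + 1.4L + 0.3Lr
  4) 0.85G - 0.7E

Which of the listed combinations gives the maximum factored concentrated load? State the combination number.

1) 1.4(163.40) + 1.7(113.32) + 0.3(105.34) = 453.01
2) 1.4(163.40) = 228.76
3) 1.2(163.40) + 1.4(105.34) + 0.3(113.32) = 377.55
4) 0.85(163.40) - 0.7(62.05) = 95.46
The largest value is 453.01 kN from combination 1.

Combination 1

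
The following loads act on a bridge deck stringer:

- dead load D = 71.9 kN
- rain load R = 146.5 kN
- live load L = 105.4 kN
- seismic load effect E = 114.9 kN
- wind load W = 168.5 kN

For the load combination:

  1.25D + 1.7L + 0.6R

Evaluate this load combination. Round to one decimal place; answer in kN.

357.0 kN

1.25(71.9) + 1.7(105.4) + 0.6(146.5) = 357.0
V_u = 357.0 kN.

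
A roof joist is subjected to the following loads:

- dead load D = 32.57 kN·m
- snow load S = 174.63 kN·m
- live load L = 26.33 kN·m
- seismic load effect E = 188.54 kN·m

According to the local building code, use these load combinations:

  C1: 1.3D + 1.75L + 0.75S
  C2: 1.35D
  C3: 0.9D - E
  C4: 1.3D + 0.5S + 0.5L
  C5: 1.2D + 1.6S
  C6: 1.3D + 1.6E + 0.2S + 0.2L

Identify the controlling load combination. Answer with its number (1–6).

C1: 1.3(32.57) + 1.75(26.33) + 0.75(174.63) = 42.34 + 46.08 + 130.97 = 219.39
C2: 1.35(32.57) = 43.97
C3: 0.9(32.57) - 1.0(188.54) = 29.31 - 188.54 = -159.23
C4: 1.3(32.57) + 0.5(174.63) + 0.5(26.33) = 142.82
C5: 1.2(32.57) + 1.6(174.63) = 39.08 + 279.41 = 318.49
C6: 1.3(32.57) + 1.6(188.54) + 0.2(174.63) + 0.2(26.33) = 42.34 + 301.66 + 34.93 + 5.27 = 384.20
The largest value is 384.20 kN·m from combination 6.

Combination 6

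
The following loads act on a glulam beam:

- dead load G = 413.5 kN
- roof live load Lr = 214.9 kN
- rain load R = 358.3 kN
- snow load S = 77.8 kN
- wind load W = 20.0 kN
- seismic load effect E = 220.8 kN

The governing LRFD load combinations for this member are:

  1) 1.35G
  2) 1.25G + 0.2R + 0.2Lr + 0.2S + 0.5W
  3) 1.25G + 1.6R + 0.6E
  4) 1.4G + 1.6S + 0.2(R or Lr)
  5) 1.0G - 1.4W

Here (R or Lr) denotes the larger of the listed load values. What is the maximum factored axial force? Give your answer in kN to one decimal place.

(R or Lr) → R = 358.3 kN.
1) 1.35(413.5) = 558.2
2) 1.25(413.5) + 0.2(358.3) + 0.2(214.9) + 0.2(77.8) + 0.5(20.0) = 657.1
3) 1.25(413.5) + 1.6(358.3) + 0.6(220.8) = 1222.6
4) 1.4(413.5) + 1.6(77.8) + 0.2(358.3) = 775.0
5) 1.0(413.5) - 1.4(20.0) = 385.5
Combination 3 governs: N_u = 1222.6 kN.

1222.6 kN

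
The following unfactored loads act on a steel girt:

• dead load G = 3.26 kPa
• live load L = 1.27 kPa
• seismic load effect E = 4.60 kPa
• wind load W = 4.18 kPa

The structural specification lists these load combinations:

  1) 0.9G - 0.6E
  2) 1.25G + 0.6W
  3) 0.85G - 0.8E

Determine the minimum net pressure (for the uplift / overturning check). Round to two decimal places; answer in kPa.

1) 0.9(3.26) - 0.6(4.60) = 2.93 - 2.76 = 0.17
2) 1.25(3.26) + 0.6(4.18) = 6.58
3) 0.85(3.26) - 0.8(4.60) = 2.77 - 3.68 = -0.91
Combination 3 gives the minimum: -0.91 kPa.

-0.91 kPa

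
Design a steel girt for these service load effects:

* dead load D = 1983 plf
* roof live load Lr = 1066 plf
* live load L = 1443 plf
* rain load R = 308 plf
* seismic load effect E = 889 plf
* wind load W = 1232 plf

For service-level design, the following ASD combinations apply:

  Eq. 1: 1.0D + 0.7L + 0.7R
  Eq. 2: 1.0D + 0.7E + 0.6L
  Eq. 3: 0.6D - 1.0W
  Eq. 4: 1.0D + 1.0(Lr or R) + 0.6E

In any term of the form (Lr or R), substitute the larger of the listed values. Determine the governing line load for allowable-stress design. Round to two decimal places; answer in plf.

(Lr or R) → Lr = 1066 plf.
Eq. 1: 1.0(1983) + 0.7(1443) + 0.7(308) = 1983.00 + 1010.10 + 215.60 = 3208.70
Eq. 2: 1.0(1983) + 0.7(889) + 0.6(1443) = 1983.00 + 622.30 + 865.80 = 3471.10
Eq. 3: 0.6(1983) - 1.0(1232) = 1189.80 - 1232.00 = -42.20
Eq. 4: 1.0(1983) + 1.0(1066) + 0.6(889) = 1983.00 + 1066.00 + 533.40 = 3582.40
Maximum is from combination 4.

3582.40 plf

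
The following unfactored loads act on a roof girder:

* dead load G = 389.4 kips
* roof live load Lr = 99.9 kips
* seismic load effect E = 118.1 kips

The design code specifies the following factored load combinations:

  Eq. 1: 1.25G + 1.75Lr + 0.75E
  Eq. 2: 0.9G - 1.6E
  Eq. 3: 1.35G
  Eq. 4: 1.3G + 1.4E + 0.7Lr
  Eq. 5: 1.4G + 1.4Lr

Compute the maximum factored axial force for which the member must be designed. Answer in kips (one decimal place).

750.2 kips

Eq. 1: 1.25(389.4) + 1.75(99.9) + 0.75(118.1) = 486.8 + 174.8 + 88.6 = 750.2
Eq. 2: 0.9(389.4) - 1.6(118.1) = 350.5 - 189.0 = 161.5
Eq. 3: 1.35(389.4) = 525.7
Eq. 4: 1.3(389.4) + 1.4(118.1) + 0.7(99.9) = 741.5
Eq. 5: 1.4(389.4) + 1.4(99.9) = 685.0
Combination 1 governs: P_u = 750.2 kips.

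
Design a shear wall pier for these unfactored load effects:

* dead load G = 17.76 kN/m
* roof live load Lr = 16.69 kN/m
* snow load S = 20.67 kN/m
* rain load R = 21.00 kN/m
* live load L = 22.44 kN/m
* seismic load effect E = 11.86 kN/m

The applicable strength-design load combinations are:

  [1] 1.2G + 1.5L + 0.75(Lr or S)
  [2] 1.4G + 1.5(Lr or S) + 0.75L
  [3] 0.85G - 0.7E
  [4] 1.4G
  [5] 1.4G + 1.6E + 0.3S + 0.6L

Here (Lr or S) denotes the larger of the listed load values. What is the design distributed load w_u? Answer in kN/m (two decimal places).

(Lr or S) → S = 20.67 kN/m.
[1] 1.2(17.76) + 1.5(22.44) + 0.75(20.67) = 21.31 + 33.66 + 15.50 = 70.47
[2] 1.4(17.76) + 1.5(20.67) + 0.75(22.44) = 24.86 + 31.01 + 16.83 = 72.70
[3] 0.85(17.76) - 0.7(11.86) = 6.79
[4] 1.4(17.76) = 24.86
[5] 1.4(17.76) + 1.6(11.86) + 0.3(20.67) + 0.6(22.44) = 63.51
The controlling combination is 2, giving 72.70 kN/m.

72.70 kN/m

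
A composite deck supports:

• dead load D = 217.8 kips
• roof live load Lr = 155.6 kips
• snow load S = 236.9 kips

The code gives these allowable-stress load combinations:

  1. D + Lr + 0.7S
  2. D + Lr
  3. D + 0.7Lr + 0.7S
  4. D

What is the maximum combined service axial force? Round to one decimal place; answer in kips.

1. 1.0(217.8) + 1.0(155.6) + 0.7(236.9) = 217.8 + 155.6 + 165.8 = 539.2
2. 1.0(217.8) + 1.0(155.6) = 217.8 + 155.6 = 373.4
3. 1.0(217.8) + 0.7(155.6) + 0.7(236.9) = 492.6
4. 1.0(217.8) = 217.8
Maximum is from combination 1.

539.2 kips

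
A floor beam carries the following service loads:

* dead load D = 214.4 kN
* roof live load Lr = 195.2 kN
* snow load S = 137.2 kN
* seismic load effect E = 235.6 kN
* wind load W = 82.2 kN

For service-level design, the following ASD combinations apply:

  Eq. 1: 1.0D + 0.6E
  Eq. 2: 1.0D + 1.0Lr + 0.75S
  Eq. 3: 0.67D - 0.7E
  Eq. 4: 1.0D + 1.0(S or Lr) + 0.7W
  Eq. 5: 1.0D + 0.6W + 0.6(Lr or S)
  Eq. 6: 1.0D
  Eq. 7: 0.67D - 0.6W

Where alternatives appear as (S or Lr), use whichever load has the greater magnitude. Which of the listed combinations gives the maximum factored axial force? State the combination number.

(S or Lr) → Lr = 195.2 kN; (Lr or S) → Lr = 195.2 kN.
Eq. 1: 1.0(214.4) + 0.6(235.6) = 214.4 + 141.4 = 355.8
Eq. 2: 1.0(214.4) + 1.0(195.2) + 0.75(137.2) = 214.4 + 195.2 + 102.9 = 512.5
Eq. 3: 0.67(214.4) - 0.7(235.6) = 143.6 - 164.9 = -21.3
Eq. 4: 1.0(214.4) + 1.0(195.2) + 0.7(82.2) = 214.4 + 195.2 + 57.5 = 467.1
Eq. 5: 1.0(214.4) + 0.6(82.2) + 0.6(195.2) = 214.4 + 49.3 + 117.1 = 380.8
Eq. 6: 1.0(214.4) = 214.4
Eq. 7: 0.67(214.4) - 0.6(82.2) = 143.6 - 49.3 = 94.3
The largest value is 512.5 kN from combination 2.

Combination 2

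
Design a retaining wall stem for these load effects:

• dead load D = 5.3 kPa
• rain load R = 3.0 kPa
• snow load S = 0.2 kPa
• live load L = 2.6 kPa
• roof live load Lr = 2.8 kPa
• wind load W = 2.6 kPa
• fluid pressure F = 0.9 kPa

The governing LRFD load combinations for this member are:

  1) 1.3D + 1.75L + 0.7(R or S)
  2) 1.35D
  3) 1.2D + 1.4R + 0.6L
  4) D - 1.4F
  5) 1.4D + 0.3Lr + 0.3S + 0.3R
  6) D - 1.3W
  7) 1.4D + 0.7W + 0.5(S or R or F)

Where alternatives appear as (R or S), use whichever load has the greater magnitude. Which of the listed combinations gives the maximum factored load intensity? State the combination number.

(R or S) → R = 3.0 kPa; (S or R or F) → R = 3.0 kPa.
1) 1.3(5.3) + 1.75(2.6) + 0.7(3.0) = 13.5
2) 1.35(5.3) = 7.2
3) 1.2(5.3) + 1.4(3.0) + 0.6(2.6) = 12.1
4) 1.0(5.3) - 1.4(0.9) = 5.3 - 1.3 = 4.0
5) 1.4(5.3) + 0.3(2.8) + 0.3(0.2) + 0.3(3.0) = 7.4 + 0.8 + 0.1 + 0.9 = 9.2
6) 1.0(5.3) - 1.3(2.6) = 5.3 - 3.4 = 1.9
7) 1.4(5.3) + 0.7(2.6) + 0.5(3.0) = 7.4 + 1.8 + 1.5 = 10.7
The largest value is 13.5 kPa from combination 1.

Combination 1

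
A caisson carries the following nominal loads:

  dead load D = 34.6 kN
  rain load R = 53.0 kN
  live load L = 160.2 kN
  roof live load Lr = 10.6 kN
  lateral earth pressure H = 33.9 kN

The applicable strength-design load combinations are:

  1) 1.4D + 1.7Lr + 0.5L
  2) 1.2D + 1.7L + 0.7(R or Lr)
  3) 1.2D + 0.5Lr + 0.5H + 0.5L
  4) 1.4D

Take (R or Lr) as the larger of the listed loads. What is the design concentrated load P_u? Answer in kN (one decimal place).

(R or Lr) → R = 53.0 kN.
1) 1.4(34.6) + 1.7(10.6) + 0.5(160.2) = 146.6
2) 1.2(34.6) + 1.7(160.2) + 0.7(53.0) = 351.0
3) 1.2(34.6) + 0.5(10.6) + 0.5(33.9) + 0.5(160.2) = 41.5 + 5.3 + 17.0 + 80.1 = 143.9
4) 1.4(34.6) = 48.4
The controlling combination is 2, giving 351.0 kN.

351.0 kN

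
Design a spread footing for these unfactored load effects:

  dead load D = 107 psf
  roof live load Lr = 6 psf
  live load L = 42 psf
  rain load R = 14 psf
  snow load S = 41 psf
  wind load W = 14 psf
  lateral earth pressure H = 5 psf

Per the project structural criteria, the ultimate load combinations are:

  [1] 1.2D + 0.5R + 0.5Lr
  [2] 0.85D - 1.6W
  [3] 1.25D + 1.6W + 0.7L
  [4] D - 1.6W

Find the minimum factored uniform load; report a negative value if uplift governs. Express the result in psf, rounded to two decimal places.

68.55 psf

[1] 1.2(107) + 0.5(14) + 0.5(6) = 138.40
[2] 0.85(107) - 1.6(14) = 68.55
[3] 1.25(107) + 1.6(14) + 0.7(42) = 185.55
[4] 1.0(107) - 1.6(14) = 84.60
Combination 2 gives the minimum: 68.55 psf.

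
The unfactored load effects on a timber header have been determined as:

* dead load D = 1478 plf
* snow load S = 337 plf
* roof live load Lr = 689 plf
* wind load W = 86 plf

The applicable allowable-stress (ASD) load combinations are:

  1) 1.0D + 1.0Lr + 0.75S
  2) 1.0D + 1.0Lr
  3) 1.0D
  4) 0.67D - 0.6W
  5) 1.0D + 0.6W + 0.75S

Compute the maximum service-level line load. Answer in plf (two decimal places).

1) 1.0(1478) + 1.0(689) + 0.75(337) = 1478.00 + 689.00 + 252.75 = 2419.75
2) 1.0(1478) + 1.0(689) = 1478.00 + 689.00 = 2167.00
3) 1.0(1478) = 1478.00
4) 0.67(1478) - 0.6(86) = 990.26 - 51.60 = 938.66
5) 1.0(1478) + 0.6(86) + 0.75(337) = 1478.00 + 51.60 + 252.75 = 1782.35
Combination 1 governs: w = 2419.75 plf.

2419.75 plf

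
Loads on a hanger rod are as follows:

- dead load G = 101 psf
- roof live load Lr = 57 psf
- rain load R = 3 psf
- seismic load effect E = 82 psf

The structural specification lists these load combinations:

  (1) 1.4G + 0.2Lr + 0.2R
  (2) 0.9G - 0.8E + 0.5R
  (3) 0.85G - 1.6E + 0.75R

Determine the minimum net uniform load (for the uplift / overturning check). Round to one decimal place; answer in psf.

-43.1 psf

(1) 1.4(101) + 0.2(57) + 0.2(3) = 141.4 + 11.4 + 0.6 = 153.4
(2) 0.9(101) - 0.8(82) + 0.5(3) = 90.9 - 65.6 + 1.5 = 26.8
(3) 0.85(101) - 1.6(82) + 0.75(3) = -43.1
Combination 3 gives the minimum: -43.1 psf.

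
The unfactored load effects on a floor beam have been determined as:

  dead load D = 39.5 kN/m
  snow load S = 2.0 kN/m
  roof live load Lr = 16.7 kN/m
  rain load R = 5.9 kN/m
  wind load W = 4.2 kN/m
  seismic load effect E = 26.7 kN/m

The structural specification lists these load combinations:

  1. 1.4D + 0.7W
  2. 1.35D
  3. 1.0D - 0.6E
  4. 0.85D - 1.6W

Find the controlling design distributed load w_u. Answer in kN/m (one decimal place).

58.2 kN/m

1. 1.4(39.5) + 0.7(4.2) = 55.3 + 2.9 = 58.2
2. 1.35(39.5) = 53.3
3. 1.0(39.5) - 0.6(26.7) = 39.5 - 16.0 = 23.5
4. 0.85(39.5) - 1.6(4.2) = 33.6 - 6.7 = 26.9
Combination 1 governs: w_u = 58.2 kN/m.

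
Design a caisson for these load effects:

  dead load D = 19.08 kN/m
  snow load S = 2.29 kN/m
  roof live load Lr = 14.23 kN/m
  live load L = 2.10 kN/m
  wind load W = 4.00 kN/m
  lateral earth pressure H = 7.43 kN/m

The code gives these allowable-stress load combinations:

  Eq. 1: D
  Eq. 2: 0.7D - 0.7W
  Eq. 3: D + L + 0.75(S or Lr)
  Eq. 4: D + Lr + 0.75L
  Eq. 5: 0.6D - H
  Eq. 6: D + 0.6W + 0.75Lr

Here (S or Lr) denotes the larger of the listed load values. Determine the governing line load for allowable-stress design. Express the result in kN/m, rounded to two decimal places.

(S or Lr) → Lr = 14.23 kN/m.
Eq. 1: 1.0(19.08) = 19.08
Eq. 2: 0.7(19.08) - 0.7(4.00) = 10.56
Eq. 3: 1.0(19.08) + 1.0(2.10) + 0.75(14.23) = 31.85
Eq. 4: 1.0(19.08) + 1.0(14.23) + 0.75(2.10) = 34.89
Eq. 5: 0.6(19.08) - 1.0(7.43) = 4.02
Eq. 6: 1.0(19.08) + 0.6(4.00) + 0.75(14.23) = 32.15
The controlling combination is 4, giving 34.89 kN/m.

34.89 kN/m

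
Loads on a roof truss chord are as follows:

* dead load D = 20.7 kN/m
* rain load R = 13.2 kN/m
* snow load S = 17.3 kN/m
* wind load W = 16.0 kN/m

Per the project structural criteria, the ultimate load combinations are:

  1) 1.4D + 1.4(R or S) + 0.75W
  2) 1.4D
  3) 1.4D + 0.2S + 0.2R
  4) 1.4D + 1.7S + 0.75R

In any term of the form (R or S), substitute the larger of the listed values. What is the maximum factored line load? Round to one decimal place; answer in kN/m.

68.3 kN/m

(R or S) → S = 17.3 kN/m.
1) 1.4(20.7) + 1.4(17.3) + 0.75(16.0) = 65.2
2) 1.4(20.7) = 29.0
3) 1.4(20.7) + 0.2(17.3) + 0.2(13.2) = 35.1
4) 1.4(20.7) + 1.7(17.3) + 0.75(13.2) = 68.3
Maximum is from combination 4.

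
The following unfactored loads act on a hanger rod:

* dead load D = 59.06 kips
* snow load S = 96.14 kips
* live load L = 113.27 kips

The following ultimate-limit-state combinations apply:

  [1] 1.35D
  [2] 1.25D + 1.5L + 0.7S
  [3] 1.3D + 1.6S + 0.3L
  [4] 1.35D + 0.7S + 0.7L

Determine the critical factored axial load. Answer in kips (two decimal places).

[1] 1.35(59.06) = 79.73
[2] 1.25(59.06) + 1.5(113.27) + 0.7(96.14) = 311.03
[3] 1.3(59.06) + 1.6(96.14) + 0.3(113.27) = 76.78 + 153.82 + 33.98 = 264.58
[4] 1.35(59.06) + 0.7(96.14) + 0.7(113.27) = 79.73 + 67.30 + 79.29 = 226.32
Maximum is from combination 2.

311.03 kips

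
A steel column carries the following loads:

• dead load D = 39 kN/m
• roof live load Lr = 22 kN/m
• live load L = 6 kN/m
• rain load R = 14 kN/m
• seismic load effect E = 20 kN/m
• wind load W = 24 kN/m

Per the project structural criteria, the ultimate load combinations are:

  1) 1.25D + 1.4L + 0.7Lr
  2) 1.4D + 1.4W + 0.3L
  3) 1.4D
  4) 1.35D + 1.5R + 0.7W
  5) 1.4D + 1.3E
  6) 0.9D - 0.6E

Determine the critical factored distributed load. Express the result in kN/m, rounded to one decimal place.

90.5 kN/m

1) 1.25(39) + 1.4(6) + 0.7(22) = 48.8 + 8.4 + 15.4 = 72.6
2) 1.4(39) + 1.4(24) + 0.3(6) = 54.6 + 33.6 + 1.8 = 90.0
3) 1.4(39) = 54.6
4) 1.35(39) + 1.5(14) + 0.7(24) = 52.7 + 21.0 + 16.8 = 90.5
5) 1.4(39) + 1.3(20) = 54.6 + 26.0 = 80.6
6) 0.9(39) - 0.6(20) = 35.1 - 12.0 = 23.1
Maximum is from combination 4.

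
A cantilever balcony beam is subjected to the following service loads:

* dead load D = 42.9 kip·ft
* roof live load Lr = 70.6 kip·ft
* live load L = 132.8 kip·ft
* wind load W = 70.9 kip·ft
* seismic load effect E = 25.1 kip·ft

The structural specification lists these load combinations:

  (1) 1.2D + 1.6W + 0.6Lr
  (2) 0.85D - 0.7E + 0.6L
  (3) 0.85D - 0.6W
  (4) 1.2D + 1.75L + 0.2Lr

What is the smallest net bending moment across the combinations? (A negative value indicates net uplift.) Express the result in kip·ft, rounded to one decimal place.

(1) 1.2(42.9) + 1.6(70.9) + 0.6(70.6) = 207.3
(2) 0.85(42.9) - 0.7(25.1) + 0.6(132.8) = 98.6
(3) 0.85(42.9) - 0.6(70.9) = -6.1
(4) 1.2(42.9) + 1.75(132.8) + 0.2(70.6) = 298.0
Combination 3 gives the minimum: -6.1 kip·ft.

-6.1 kip·ft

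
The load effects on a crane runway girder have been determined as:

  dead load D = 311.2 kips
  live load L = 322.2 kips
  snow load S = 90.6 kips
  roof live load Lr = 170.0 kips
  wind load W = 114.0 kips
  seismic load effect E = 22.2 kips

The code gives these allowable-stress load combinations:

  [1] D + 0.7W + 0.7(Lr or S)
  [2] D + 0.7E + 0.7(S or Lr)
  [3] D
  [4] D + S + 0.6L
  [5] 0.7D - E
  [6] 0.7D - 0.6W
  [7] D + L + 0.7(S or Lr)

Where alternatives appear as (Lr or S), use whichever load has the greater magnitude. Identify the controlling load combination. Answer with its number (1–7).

(Lr or S) → Lr = 170.0 kips; (S or Lr) → Lr = 170.0 kips.
[1] 1.0(311.2) + 0.7(114.0) + 0.7(170.0) = 510.00
[2] 1.0(311.2) + 0.7(22.2) + 0.7(170.0) = 445.74
[3] 1.0(311.2) = 311.20
[4] 1.0(311.2) + 1.0(90.6) + 0.6(322.2) = 595.12
[5] 0.7(311.2) - 1.0(22.2) = 195.64
[6] 0.7(311.2) - 0.6(114.0) = 149.44
[7] 1.0(311.2) + 1.0(322.2) + 0.7(170.0) = 752.40
The largest value is 752.40 kips from combination 7.

Combination 7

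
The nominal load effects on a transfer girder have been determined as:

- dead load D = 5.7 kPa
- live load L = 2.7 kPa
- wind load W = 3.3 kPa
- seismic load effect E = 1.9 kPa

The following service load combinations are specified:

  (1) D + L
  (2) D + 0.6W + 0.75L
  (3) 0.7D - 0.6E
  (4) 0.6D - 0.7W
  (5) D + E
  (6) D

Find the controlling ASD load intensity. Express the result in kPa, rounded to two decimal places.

(1) 1.0(5.7) + 1.0(2.7) = 5.70 + 2.70 = 8.40
(2) 1.0(5.7) + 0.6(3.3) + 0.75(2.7) = 5.70 + 1.98 + 2.03 = 9.71
(3) 0.7(5.7) - 0.6(1.9) = 3.99 - 1.14 = 2.85
(4) 0.6(5.7) - 0.7(3.3) = 3.42 - 2.31 = 1.11
(5) 1.0(5.7) + 1.0(1.9) = 5.70 + 1.90 = 7.60
(6) 1.0(5.7) = 5.70
Maximum is from combination 2.

9.71 kPa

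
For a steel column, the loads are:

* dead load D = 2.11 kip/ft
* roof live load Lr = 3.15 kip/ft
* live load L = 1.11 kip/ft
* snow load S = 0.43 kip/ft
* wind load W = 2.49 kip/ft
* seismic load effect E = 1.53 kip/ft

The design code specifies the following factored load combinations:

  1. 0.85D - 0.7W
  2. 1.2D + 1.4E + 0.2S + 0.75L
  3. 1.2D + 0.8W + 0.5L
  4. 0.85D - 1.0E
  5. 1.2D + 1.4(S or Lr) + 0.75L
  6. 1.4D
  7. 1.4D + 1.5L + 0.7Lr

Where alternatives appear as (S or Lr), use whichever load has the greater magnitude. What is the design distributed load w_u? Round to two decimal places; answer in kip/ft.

(S or Lr) → Lr = 3.15 kip/ft.
1. 0.85(2.11) - 0.7(2.49) = 1.79 - 1.74 = 0.05
2. 1.2(2.11) + 1.4(1.53) + 0.2(0.43) + 0.75(1.11) = 2.53 + 2.14 + 0.09 + 0.83 = 5.59
3. 1.2(2.11) + 0.8(2.49) + 0.5(1.11) = 2.53 + 1.99 + 0.56 = 5.08
4. 0.85(2.11) - 1.0(1.53) = 1.79 - 1.53 = 0.26
5. 1.2(2.11) + 1.4(3.15) + 0.75(1.11) = 2.53 + 4.41 + 0.83 = 7.77
6. 1.4(2.11) = 2.95
7. 1.4(2.11) + 1.5(1.11) + 0.7(3.15) = 6.82
Combination 5 governs: w_u = 7.77 kip/ft.

7.77 kip/ft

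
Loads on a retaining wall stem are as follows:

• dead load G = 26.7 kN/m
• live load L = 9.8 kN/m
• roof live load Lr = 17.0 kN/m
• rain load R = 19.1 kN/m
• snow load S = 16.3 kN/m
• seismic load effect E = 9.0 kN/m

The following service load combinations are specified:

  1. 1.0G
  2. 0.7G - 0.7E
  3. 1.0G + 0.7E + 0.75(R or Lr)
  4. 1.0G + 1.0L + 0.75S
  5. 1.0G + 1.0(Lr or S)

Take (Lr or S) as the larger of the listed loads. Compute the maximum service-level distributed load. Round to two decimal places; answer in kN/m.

48.73 kN/m

(R or Lr) → R = 19.1 kN/m; (Lr or S) → Lr = 17.0 kN/m.
1. 1.0(26.7) = 26.70
2. 0.7(26.7) - 0.7(9.0) = 12.39
3. 1.0(26.7) + 0.7(9.0) + 0.75(19.1) = 47.33
4. 1.0(26.7) + 1.0(9.8) + 0.75(16.3) = 48.73
5. 1.0(26.7) + 1.0(17.0) = 43.70
Maximum is from combination 4.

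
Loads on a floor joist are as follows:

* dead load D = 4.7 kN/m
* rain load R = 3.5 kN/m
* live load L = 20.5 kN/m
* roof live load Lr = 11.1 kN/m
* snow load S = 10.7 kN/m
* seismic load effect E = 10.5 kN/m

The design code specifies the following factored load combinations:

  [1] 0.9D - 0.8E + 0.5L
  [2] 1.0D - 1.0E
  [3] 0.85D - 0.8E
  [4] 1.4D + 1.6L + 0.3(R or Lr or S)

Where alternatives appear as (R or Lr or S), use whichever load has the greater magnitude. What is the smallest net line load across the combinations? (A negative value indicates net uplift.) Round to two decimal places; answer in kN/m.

-5.80 kN/m

(R or Lr or S) → Lr = 11.1 kN/m.
[1] 0.9(4.7) - 0.8(10.5) + 0.5(20.5) = 4.23 - 8.40 + 10.25 = 6.08
[2] 1.0(4.7) - 1.0(10.5) = 4.70 - 10.50 = -5.80
[3] 0.85(4.7) - 0.8(10.5) = -4.41
[4] 1.4(4.7) + 1.6(20.5) + 0.3(11.1) = 6.58 + 32.80 + 3.33 = 42.71
Combination 2 gives the minimum: -5.80 kN/m.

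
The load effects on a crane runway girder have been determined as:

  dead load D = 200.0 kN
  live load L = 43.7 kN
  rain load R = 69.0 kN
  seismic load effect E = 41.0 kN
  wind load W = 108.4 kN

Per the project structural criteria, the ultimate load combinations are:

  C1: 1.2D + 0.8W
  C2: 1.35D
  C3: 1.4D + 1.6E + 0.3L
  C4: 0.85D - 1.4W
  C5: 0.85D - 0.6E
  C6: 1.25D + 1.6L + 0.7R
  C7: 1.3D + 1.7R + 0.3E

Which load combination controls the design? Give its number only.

C1: 1.2(200.0) + 0.8(108.4) = 326.72
C2: 1.35(200.0) = 270.00
C3: 1.4(200.0) + 1.6(41.0) + 0.3(43.7) = 358.71
C4: 0.85(200.0) - 1.4(108.4) = 18.24
C5: 0.85(200.0) - 0.6(41.0) = 145.40
C6: 1.25(200.0) + 1.6(43.7) + 0.7(69.0) = 368.22
C7: 1.3(200.0) + 1.7(69.0) + 0.3(41.0) = 389.60
The largest value is 389.60 kN from combination 7.

Combination 7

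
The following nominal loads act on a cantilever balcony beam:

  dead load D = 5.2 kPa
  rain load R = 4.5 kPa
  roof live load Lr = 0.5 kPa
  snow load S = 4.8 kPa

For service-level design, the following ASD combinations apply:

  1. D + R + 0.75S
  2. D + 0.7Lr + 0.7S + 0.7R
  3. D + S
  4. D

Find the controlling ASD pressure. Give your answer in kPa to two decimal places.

13.30 kPa

1. 1.0(5.2) + 1.0(4.5) + 0.75(4.8) = 5.20 + 4.50 + 3.60 = 13.30
2. 1.0(5.2) + 0.7(0.5) + 0.7(4.8) + 0.7(4.5) = 5.20 + 0.35 + 3.36 + 3.15 = 12.06
3. 1.0(5.2) + 1.0(4.8) = 5.20 + 4.80 = 10.00
4. 1.0(5.2) = 5.20
The controlling combination is 1, giving 13.30 kPa.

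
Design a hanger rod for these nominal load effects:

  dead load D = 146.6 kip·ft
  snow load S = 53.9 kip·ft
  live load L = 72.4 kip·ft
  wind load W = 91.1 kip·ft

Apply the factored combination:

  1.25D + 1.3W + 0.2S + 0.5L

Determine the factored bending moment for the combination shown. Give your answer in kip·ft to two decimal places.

348.66 kip·ft

1.25(146.6) + 1.3(91.1) + 0.2(53.9) + 0.5(72.4) = 183.25 + 118.43 + 10.78 + 36.20 = 348.66
M_u = 348.66 kip·ft.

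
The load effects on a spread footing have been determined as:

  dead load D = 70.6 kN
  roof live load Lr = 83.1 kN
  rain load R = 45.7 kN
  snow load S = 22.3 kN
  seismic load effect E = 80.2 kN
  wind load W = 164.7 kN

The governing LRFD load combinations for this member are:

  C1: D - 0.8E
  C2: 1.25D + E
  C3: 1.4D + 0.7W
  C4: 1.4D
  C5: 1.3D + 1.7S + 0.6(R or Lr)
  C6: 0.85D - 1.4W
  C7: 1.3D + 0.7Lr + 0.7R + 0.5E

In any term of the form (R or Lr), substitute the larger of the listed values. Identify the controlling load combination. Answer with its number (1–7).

Combination 7

(R or Lr) → Lr = 83.1 kN.
C1: 1.0(70.6) - 0.8(80.2) = 70.6 - 64.2 = 6.4
C2: 1.25(70.6) + 1.0(80.2) = 88.3 + 80.2 = 168.5
C3: 1.4(70.6) + 0.7(164.7) = 98.8 + 115.3 = 214.1
C4: 1.4(70.6) = 98.8
C5: 1.3(70.6) + 1.7(22.3) + 0.6(83.1) = 91.8 + 37.9 + 49.9 = 179.6
C6: 0.85(70.6) - 1.4(164.7) = 60.0 - 230.6 = -170.6
C7: 1.3(70.6) + 0.7(83.1) + 0.7(45.7) + 0.5(80.2) = 222.0
The largest value is 222.0 kN from combination 7.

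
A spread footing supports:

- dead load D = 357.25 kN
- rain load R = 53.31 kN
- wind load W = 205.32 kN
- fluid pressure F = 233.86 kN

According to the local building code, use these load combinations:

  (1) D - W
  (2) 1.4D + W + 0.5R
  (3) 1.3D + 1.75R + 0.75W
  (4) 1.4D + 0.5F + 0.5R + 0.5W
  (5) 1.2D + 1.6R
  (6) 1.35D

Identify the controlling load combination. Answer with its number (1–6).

(1) 1.0(357.25) - 1.0(205.32) = 357.25 - 205.32 = 151.93
(2) 1.4(357.25) + 1.0(205.32) + 0.5(53.31) = 500.15 + 205.32 + 26.66 = 732.13
(3) 1.3(357.25) + 1.75(53.31) + 0.75(205.32) = 464.43 + 93.29 + 153.99 = 711.71
(4) 1.4(357.25) + 0.5(233.86) + 0.5(53.31) + 0.5(205.32) = 500.15 + 116.93 + 26.66 + 102.66 = 746.40
(5) 1.2(357.25) + 1.6(53.31) = 428.70 + 85.30 = 514.00
(6) 1.35(357.25) = 482.29
The largest value is 746.40 kN from combination 4.

Combination 4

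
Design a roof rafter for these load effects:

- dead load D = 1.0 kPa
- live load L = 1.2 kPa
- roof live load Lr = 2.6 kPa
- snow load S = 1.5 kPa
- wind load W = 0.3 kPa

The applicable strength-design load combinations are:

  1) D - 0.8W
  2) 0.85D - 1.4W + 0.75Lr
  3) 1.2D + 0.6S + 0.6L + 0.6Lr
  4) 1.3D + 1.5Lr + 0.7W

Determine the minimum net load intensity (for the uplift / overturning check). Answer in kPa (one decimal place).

1) 1.0(1.0) - 0.8(0.3) = 1.0 - 0.2 = 0.8
2) 0.85(1.0) - 1.4(0.3) + 0.75(2.6) = 2.4
3) 1.2(1.0) + 0.6(1.5) + 0.6(1.2) + 0.6(2.6) = 1.2 + 0.9 + 0.7 + 1.6 = 4.4
4) 1.3(1.0) + 1.5(2.6) + 0.7(0.3) = 1.3 + 3.9 + 0.2 = 5.4
Combination 1 gives the minimum: 0.8 kPa.

0.8 kPa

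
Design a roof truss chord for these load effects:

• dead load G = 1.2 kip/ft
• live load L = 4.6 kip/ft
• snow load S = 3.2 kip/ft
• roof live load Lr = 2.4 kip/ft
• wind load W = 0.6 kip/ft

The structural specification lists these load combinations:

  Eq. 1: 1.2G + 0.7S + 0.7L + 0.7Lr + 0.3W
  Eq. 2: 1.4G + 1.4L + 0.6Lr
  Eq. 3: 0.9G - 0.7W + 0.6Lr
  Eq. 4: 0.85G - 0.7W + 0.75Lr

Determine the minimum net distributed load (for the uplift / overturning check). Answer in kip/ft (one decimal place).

2.1 kip/ft

Eq. 1: 1.2(1.2) + 0.7(3.2) + 0.7(4.6) + 0.7(2.4) + 0.3(0.6) = 8.8
Eq. 2: 1.4(1.2) + 1.4(4.6) + 0.6(2.4) = 9.6
Eq. 3: 0.9(1.2) - 0.7(0.6) + 0.6(2.4) = 2.1
Eq. 4: 0.85(1.2) - 0.7(0.6) + 0.75(2.4) = 2.4
Combination 3 gives the minimum: 2.1 kip/ft.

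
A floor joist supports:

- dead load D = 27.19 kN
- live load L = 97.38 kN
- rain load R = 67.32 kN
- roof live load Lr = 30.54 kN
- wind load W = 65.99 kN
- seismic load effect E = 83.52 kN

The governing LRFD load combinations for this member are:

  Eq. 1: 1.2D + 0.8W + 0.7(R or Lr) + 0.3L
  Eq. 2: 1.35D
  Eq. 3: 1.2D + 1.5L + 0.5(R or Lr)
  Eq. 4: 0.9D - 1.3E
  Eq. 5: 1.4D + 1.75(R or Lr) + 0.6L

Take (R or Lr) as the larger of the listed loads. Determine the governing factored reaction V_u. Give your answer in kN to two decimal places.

(R or Lr) → R = 67.32 kN.
Eq. 1: 1.2(27.19) + 0.8(65.99) + 0.7(67.32) + 0.3(97.38) = 161.76
Eq. 2: 1.35(27.19) = 36.71
Eq. 3: 1.2(27.19) + 1.5(97.38) + 0.5(67.32) = 32.63 + 146.07 + 33.66 = 212.36
Eq. 4: 0.9(27.19) - 1.3(83.52) = 24.47 - 108.58 = -84.11
Eq. 5: 1.4(27.19) + 1.75(67.32) + 0.6(97.38) = 214.30
Combination 5 governs: V_u = 214.30 kN.

214.30 kN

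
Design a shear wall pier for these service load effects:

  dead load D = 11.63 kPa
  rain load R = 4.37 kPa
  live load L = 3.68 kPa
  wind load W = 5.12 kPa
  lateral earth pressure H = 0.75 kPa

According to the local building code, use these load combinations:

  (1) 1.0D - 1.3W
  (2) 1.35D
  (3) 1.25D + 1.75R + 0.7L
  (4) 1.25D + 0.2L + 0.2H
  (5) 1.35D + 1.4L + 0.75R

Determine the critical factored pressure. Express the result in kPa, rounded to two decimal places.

24.76 kPa

(1) 1.0(11.63) - 1.3(5.12) = 11.63 - 6.66 = 4.97
(2) 1.35(11.63) = 15.70
(3) 1.25(11.63) + 1.75(4.37) + 0.7(3.68) = 24.76
(4) 1.25(11.63) + 0.2(3.68) + 0.2(0.75) = 15.42
(5) 1.35(11.63) + 1.4(3.68) + 0.75(4.37) = 15.70 + 5.15 + 3.28 = 24.13
The controlling combination is 3, giving 24.76 kPa.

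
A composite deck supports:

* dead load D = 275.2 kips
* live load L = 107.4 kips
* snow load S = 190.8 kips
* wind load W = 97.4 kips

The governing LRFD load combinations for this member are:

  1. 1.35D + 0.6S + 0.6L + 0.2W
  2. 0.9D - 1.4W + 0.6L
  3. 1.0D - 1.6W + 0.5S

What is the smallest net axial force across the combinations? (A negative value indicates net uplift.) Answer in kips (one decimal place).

175.8 kips

1. 1.35(275.2) + 0.6(190.8) + 0.6(107.4) + 0.2(97.4) = 371.5 + 114.5 + 64.4 + 19.5 = 569.9
2. 0.9(275.2) - 1.4(97.4) + 0.6(107.4) = 175.8
3. 1.0(275.2) - 1.6(97.4) + 0.5(190.8) = 275.2 - 155.8 + 95.4 = 214.8
Combination 2 gives the minimum: 175.8 kips.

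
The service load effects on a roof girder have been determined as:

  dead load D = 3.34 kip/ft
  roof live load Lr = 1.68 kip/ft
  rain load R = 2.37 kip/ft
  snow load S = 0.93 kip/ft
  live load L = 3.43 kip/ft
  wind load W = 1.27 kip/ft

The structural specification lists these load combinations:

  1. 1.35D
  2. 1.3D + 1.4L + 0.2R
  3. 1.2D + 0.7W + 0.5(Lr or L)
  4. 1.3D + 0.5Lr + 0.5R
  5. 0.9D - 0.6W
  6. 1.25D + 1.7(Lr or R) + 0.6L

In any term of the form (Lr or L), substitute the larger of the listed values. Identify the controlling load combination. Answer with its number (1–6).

(Lr or L) → L = 3.43 kip/ft; (Lr or R) → R = 2.37 kip/ft.
1. 1.35(3.34) = 4.51
2. 1.3(3.34) + 1.4(3.43) + 0.2(2.37) = 9.62
3. 1.2(3.34) + 0.7(1.27) + 0.5(3.43) = 6.61
4. 1.3(3.34) + 0.5(1.68) + 0.5(2.37) = 6.37
5. 0.9(3.34) - 0.6(1.27) = 2.24
6. 1.25(3.34) + 1.7(2.37) + 0.6(3.43) = 10.26
The largest value is 10.26 kip/ft from combination 6.

Combination 6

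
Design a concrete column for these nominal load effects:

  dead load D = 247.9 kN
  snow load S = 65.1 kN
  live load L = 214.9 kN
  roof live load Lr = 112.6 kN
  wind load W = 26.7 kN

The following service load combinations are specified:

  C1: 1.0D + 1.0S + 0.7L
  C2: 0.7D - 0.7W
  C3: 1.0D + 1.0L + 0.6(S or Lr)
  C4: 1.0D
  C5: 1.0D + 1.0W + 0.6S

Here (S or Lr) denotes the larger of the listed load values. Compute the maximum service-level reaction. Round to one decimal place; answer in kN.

(S or Lr) → Lr = 112.6 kN.
C1: 1.0(247.9) + 1.0(65.1) + 0.7(214.9) = 247.9 + 65.1 + 150.4 = 463.4
C2: 0.7(247.9) - 0.7(26.7) = 173.5 - 18.7 = 154.8
C3: 1.0(247.9) + 1.0(214.9) + 0.6(112.6) = 247.9 + 214.9 + 67.6 = 530.4
C4: 1.0(247.9) = 247.9
C5: 1.0(247.9) + 1.0(26.7) + 0.6(65.1) = 247.9 + 26.7 + 39.1 = 313.7
The controlling combination is 3, giving 530.4 kN.

530.4 kN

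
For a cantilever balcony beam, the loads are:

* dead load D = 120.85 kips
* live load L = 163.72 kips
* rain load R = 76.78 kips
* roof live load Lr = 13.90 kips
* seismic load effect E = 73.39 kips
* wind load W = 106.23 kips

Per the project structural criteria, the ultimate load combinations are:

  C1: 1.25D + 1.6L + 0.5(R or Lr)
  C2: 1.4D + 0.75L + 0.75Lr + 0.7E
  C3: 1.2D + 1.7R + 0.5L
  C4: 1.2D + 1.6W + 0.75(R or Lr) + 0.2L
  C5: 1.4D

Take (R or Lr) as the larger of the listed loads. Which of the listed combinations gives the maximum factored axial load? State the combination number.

(R or Lr) → R = 76.78 kips.
C1: 1.25(120.85) + 1.6(163.72) + 0.5(76.78) = 151.06 + 261.95 + 38.39 = 451.40
C2: 1.4(120.85) + 0.75(163.72) + 0.75(13.90) + 0.7(73.39) = 169.19 + 122.79 + 10.43 + 51.37 = 353.78
C3: 1.2(120.85) + 1.7(76.78) + 0.5(163.72) = 145.02 + 130.53 + 81.86 = 357.41
C4: 1.2(120.85) + 1.6(106.23) + 0.75(76.78) + 0.2(163.72) = 145.02 + 169.97 + 57.59 + 32.74 = 405.32
C5: 1.4(120.85) = 169.19
The largest value is 451.40 kips from combination 1.

Combination 1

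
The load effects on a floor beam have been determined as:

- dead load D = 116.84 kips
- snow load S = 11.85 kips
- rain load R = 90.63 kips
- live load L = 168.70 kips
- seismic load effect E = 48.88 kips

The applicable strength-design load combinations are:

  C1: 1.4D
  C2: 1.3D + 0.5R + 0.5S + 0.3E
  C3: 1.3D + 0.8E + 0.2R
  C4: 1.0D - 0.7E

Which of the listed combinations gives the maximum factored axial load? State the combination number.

C1: 1.4(116.84) = 163.58
C2: 1.3(116.84) + 0.5(90.63) + 0.5(11.85) + 0.3(48.88) = 151.89 + 45.32 + 5.93 + 14.66 = 217.80
C3: 1.3(116.84) + 0.8(48.88) + 0.2(90.63) = 151.89 + 39.10 + 18.13 = 209.12
C4: 1.0(116.84) - 0.7(48.88) = 116.84 - 34.22 = 82.62
The largest value is 217.80 kips from combination 2.

Combination 2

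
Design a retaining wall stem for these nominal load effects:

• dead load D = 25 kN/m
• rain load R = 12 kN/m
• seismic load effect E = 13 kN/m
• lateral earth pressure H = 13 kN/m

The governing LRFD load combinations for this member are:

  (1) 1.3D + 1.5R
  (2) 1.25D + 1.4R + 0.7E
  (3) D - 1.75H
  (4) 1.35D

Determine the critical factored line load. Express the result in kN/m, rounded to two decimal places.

57.15 kN/m

(1) 1.3(25) + 1.5(12) = 32.50 + 18.00 = 50.50
(2) 1.25(25) + 1.4(12) + 0.7(13) = 31.25 + 16.80 + 9.10 = 57.15
(3) 1.0(25) - 1.75(13) = 25.00 - 22.75 = 2.25
(4) 1.35(25) = 33.75
Maximum is from combination 2.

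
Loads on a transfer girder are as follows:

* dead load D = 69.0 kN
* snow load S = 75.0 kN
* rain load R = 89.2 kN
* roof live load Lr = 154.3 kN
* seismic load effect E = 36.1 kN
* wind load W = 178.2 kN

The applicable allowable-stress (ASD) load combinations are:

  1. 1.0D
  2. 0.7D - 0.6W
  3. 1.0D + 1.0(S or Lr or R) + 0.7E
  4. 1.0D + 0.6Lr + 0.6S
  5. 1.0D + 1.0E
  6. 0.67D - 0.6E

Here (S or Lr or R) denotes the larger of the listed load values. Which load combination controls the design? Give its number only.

Combination 3

(S or Lr or R) → Lr = 154.3 kN.
1. 1.0(69.0) = 69.0
2. 0.7(69.0) - 0.6(178.2) = 48.3 - 106.9 = -58.6
3. 1.0(69.0) + 1.0(154.3) + 0.7(36.1) = 69.0 + 154.3 + 25.3 = 248.6
4. 1.0(69.0) + 0.6(154.3) + 0.6(75.0) = 69.0 + 92.6 + 45.0 = 206.6
5. 1.0(69.0) + 1.0(36.1) = 69.0 + 36.1 = 105.1
6. 0.67(69.0) - 0.6(36.1) = 24.6
The largest value is 248.6 kN from combination 3.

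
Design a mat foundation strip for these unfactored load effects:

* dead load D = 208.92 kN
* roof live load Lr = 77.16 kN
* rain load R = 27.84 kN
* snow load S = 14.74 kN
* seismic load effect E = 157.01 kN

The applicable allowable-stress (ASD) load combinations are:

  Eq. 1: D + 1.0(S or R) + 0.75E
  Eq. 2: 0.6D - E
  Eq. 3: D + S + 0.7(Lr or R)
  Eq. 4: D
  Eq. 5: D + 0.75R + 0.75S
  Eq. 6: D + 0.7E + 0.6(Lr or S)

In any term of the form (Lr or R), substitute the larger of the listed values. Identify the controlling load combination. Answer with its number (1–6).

Combination 6

(S or R) → R = 27.84 kN; (Lr or R) → Lr = 77.16 kN; (Lr or S) → Lr = 77.16 kN.
Eq. 1: 1.0(208.92) + 1.0(27.84) + 0.75(157.01) = 354.52
Eq. 2: 0.6(208.92) - 1.0(157.01) = -31.66
Eq. 3: 1.0(208.92) + 1.0(14.74) + 0.7(77.16) = 277.67
Eq. 4: 1.0(208.92) = 208.92
Eq. 5: 1.0(208.92) + 0.75(27.84) + 0.75(14.74) = 240.86
Eq. 6: 1.0(208.92) + 0.7(157.01) + 0.6(77.16) = 365.12
The largest value is 365.12 kN from combination 6.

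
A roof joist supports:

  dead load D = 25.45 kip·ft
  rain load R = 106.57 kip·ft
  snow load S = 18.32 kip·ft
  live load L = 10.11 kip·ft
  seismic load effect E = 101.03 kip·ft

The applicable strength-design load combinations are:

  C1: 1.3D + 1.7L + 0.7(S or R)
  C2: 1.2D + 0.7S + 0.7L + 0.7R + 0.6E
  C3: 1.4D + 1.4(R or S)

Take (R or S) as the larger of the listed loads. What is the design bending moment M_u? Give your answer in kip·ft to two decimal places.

185.66 kip·ft

(S or R) → R = 106.57 kip·ft; (R or S) → R = 106.57 kip·ft.
C1: 1.3(25.45) + 1.7(10.11) + 0.7(106.57) = 124.87
C2: 1.2(25.45) + 0.7(18.32) + 0.7(10.11) + 0.7(106.57) + 0.6(101.03) = 30.54 + 12.82 + 7.08 + 74.60 + 60.62 = 185.66
C3: 1.4(25.45) + 1.4(106.57) = 35.63 + 149.20 = 184.83
The controlling combination is 2, giving 185.66 kip·ft.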